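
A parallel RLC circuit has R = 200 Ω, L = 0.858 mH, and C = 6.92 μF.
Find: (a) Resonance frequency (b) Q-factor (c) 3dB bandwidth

Step 1 — Resonance: ω₀ = 1/√(LC) = 1/√(0.000858·6.92e-06) = 1.298e+04 rad/s.
Step 2 — f₀ = ω₀/(2π) = 2065 Hz.
Step 3 — Parallel Q: Q = R/(ω₀L) = 200/(1.298e+04·0.000858) = 17.96.
Step 4 — Bandwidth: Δω = ω₀/Q = 722.5 rad/s; BW = Δω/(2π) = 115 Hz.

(a) f₀ = 2065 Hz  (b) Q = 17.96  (c) BW = 115 Hz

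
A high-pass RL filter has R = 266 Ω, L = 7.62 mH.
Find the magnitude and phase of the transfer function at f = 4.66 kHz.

Step 1 — Angular frequency: ω = 2π·4660 = 2.928e+04 rad/s.
Step 2 — Transfer function: H(jω) = jωL/(R + jωL).
Step 3 — Numerator jωL = j·223.1; denominator R + jωL = 266 + j223.1.
Step 4 — H = 0.413 + j0.4924.
Step 5 — Magnitude: |H| = 0.6426 (-3.8 dB); phase: φ = 50.0°.

|H| = 0.6426 (-3.8 dB), φ = 50.0°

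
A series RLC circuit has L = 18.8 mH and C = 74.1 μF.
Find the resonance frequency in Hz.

Step 1 — Resonance condition Im(Z)=0 gives ω₀ = 1/√(LC).
Step 2 — ω₀ = 1/√(0.0188·7.41e-05) = 847.3 rad/s.
Step 3 — f₀ = ω₀/(2π) = 134.8 Hz.

f₀ = 134.8 Hz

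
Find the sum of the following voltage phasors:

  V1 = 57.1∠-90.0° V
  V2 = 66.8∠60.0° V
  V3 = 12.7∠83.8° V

Step 1 — Convert each phasor to rectangular form:
  V1 = 57.1·(cos(-90.0°) + j·sin(-90.0°)) = 0 - j57.1 V
  V2 = 66.8·(cos(60.0°) + j·sin(60.0°)) = 33.4 + j57.85 V
  V3 = 12.7·(cos(83.8°) + j·sin(83.8°)) = 1.372 + j12.63 V
Step 2 — Sum components: V_total = 34.77 + j13.38 V.
Step 3 — Convert to polar: |V_total| = 37.26 V, ∠V_total = 21.0°.

V_total = 37.26∠21.0° V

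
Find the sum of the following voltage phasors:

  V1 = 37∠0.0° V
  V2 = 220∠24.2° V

Step 1 — Convert each phasor to rectangular form:
  V1 = 37·(cos(0.0°) + j·sin(0.0°)) = 37 V
  V2 = 220·(cos(24.2°) + j·sin(24.2°)) = 200.7 + j90.18 V
Step 2 — Sum components: V_total = 237.7 + j90.18 V.
Step 3 — Convert to polar: |V_total| = 254.2 V, ∠V_total = 20.8°.

V_total = 254.2∠20.8° V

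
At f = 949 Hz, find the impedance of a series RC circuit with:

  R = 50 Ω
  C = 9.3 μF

Step 1 — Angular frequency: ω = 2π·f = 2π·949 = 5963 rad/s.
Step 2 — Component impedances:
  R: Z = R = 50 Ω
  C: Z = 1/(jωC) = -j/(ω·C) = 0 - j18.03 Ω
Step 3 — Series combination: Z_total = R + C = 50 - j18.03 Ω = 53.15∠-19.8° Ω.

Z = 50 - j18.03 Ω = 53.15∠-19.8° Ω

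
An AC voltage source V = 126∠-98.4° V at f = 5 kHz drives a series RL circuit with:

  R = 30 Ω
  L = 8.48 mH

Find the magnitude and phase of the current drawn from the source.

Step 1 — Angular frequency: ω = 2π·f = 2π·5000 = 3.142e+04 rad/s.
Step 2 — Component impedances:
  R: Z = R = 30 Ω
  L: Z = jωL = j·3.142e+04·0.00848 = 0 + j266.4 Ω
Step 3 — Series combination: Z_total = R + L = 30 + j266.4 Ω = 268.1∠83.6° Ω.
Step 4 — Source phasor: V = 126∠-98.4° V = -18.41 - j124.6 V.
Step 5 — Ohm's law: I = V / Z_total = (-18.41 - j124.6) / (30 + j266.4) = -0.4697 + j0.0162 A.
Step 6 — Convert to polar: |I| = 0.47 A, ∠I = 178.0°.

I = 0.47∠178.0° A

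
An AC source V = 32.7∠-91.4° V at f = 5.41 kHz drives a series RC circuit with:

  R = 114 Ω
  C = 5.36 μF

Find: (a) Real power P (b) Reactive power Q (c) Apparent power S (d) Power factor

Step 1 — Angular frequency: ω = 2π·f = 2π·5410 = 3.399e+04 rad/s.
Step 2 — Component impedances:
  R: Z = R = 114 Ω
  C: Z = 1/(jωC) = -j/(ω·C) = 0 - j5.489 Ω
Step 3 — Series combination: Z_total = R + C = 114 - j5.489 Ω = 114.1∠-2.8° Ω.
Step 4 — Source phasor: V = 32.7∠-91.4° V = -0.7989 - j32.69 V.
Step 5 — Current: I = V / Z = 0.006782 - j0.2864 A = 0.2865∠-88.6° A.
Step 6 — Complex power: S = V·I* = 9.358 - j0.4505 VA.
Step 7 — Real power: P = Re(S) = 9.358 W.
Step 8 — Reactive power: Q = Im(S) = -0.4505 VAR.
Step 9 — Apparent power: |S| = 9.369 VA.
Step 10 — Power factor: PF = P/|S| = 0.9988 (leading).

(a) P = 9.358 W  (b) Q = -0.4505 VAR  (c) S = 9.369 VA  (d) PF = 0.9988 (leading)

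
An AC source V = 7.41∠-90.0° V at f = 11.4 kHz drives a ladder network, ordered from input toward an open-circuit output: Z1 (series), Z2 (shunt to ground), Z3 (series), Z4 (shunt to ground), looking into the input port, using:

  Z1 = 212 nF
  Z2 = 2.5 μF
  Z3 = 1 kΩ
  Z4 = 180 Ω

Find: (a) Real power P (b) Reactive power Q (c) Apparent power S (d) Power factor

Step 1 — Angular frequency: ω = 2π·f = 2π·1.14e+04 = 7.163e+04 rad/s.
Step 2 — Component impedances:
  Z1: Z = 1/(jωC) = -j/(ω·C) = 0 - j65.85 Ω
  Z2: Z = 1/(jωC) = -j/(ω·C) = 0 - j5.584 Ω
  Z3: Z = R = 1000 Ω
  Z4: Z = R = 180 Ω
Step 3 — Ladder network (open output): work backward from the far end, alternating series and parallel combinations. Z_in = 0.02643 - j71.44 Ω = 71.44∠-90.0° Ω.
Step 4 — Source phasor: V = 7.41∠-90.0° V = 0 - j7.41 V.
Step 5 — Current: I = V / Z = 0.1037 - j3.837e-05 A = 0.1037∠-0.0° A.
Step 6 — Complex power: S = V·I* = 0.0002843 - j0.7686 VA.
Step 7 — Real power: P = Re(S) = 0.0002843 W.
Step 8 — Reactive power: Q = Im(S) = -0.7686 VAR.
Step 9 — Apparent power: |S| = 0.7686 VA.
Step 10 — Power factor: PF = P/|S| = 0.0003699 (leading).

(a) P = 0.0002843 W  (b) Q = -0.7686 VAR  (c) S = 0.7686 VA  (d) PF = 0.0003699 (leading)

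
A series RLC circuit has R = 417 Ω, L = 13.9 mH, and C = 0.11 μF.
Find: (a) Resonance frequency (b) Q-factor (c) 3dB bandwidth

Step 1 — Resonance condition Im(Z)=0 gives ω₀ = 1/√(LC).
Step 2 — ω₀ = 1/√(0.0139·1.1e-07) = 2.557e+04 rad/s.
Step 3 — f₀ = ω₀/(2π) = 4070 Hz.
Step 4 — Series Q: Q = ω₀L/R = 2.557e+04·0.0139/417 = 0.8525.
Step 5 — 3dB bandwidth: Δω = ω₀/Q = 3e+04 rad/s; BW = Δω/(2π) = 4775 Hz.

(a) f₀ = 4070 Hz  (b) Q = 0.8525  (c) BW = 4775 Hz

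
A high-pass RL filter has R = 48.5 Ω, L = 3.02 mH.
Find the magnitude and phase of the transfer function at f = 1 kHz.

Step 1 — Angular frequency: ω = 2π·1000 = 6283 rad/s.
Step 2 — Transfer function: H(jω) = jωL/(R + jωL).
Step 3 — Numerator jωL = j·18.98; denominator R + jωL = 48.5 + j18.98.
Step 4 — H = 0.1327 + j0.3393.
Step 5 — Magnitude: |H| = 0.3643 (-8.8 dB); phase: φ = 68.6°.

|H| = 0.3643 (-8.8 dB), φ = 68.6°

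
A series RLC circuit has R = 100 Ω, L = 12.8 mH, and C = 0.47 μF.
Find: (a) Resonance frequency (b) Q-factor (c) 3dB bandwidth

Step 1 — Resonance: ω₀ = 1/√(LC) = 1/√(0.0128·4.7e-07) = 1.289e+04 rad/s.
Step 2 — f₀ = ω₀/(2π) = 2052 Hz.
Step 3 — Series Q: Q = ω₀L/R = 1.289e+04·0.0128/100 = 1.65.
Step 4 — Bandwidth: Δω = ω₀/Q = 7812 rad/s; BW = Δω/(2π) = 1243 Hz.

(a) f₀ = 2052 Hz  (b) Q = 1.65  (c) BW = 1243 Hz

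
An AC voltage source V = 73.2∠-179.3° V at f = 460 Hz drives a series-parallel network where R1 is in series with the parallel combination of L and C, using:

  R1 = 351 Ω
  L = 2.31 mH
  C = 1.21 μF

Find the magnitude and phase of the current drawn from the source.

Step 1 — Angular frequency: ω = 2π·f = 2π·460 = 2890 rad/s.
Step 2 — Component impedances:
  R1: Z = R = 351 Ω
  L: Z = jωL = j·2890·0.00231 = 0 + j6.677 Ω
  C: Z = 1/(jωC) = -j/(ω·C) = 0 - j285.9 Ω
Step 3 — Parallel branch: L || C = 1/(1/L + 1/C) = 0 + j6.836 Ω.
Step 4 — Series with R1: Z_total = R1 + (L || C) = 351 + j6.836 Ω = 351.1∠1.1° Ω.
Step 5 — Source phasor: V = 73.2∠-179.3° V = -73.19 - j0.8943 V.
Step 6 — Ohm's law: I = V / Z_total = (-73.19 - j0.8943) / (351 + j6.836) = -0.2085 + j0.001513 A.
Step 7 — Convert to polar: |I| = 0.2085 A, ∠I = 179.6°.

I = 0.2085∠179.6° A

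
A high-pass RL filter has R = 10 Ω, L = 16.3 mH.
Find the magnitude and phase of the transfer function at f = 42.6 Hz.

Step 1 — Angular frequency: ω = 2π·42.6 = 267.7 rad/s.
Step 2 — Transfer function: H(jω) = jωL/(R + jωL).
Step 3 — Numerator jωL = j·4.363; denominator R + jωL = 10 + j4.363.
Step 4 — H = 0.1599 + j0.3665.
Step 5 — Magnitude: |H| = 0.3999 (-8.0 dB); phase: φ = 66.4°.

|H| = 0.3999 (-8.0 dB), φ = 66.4°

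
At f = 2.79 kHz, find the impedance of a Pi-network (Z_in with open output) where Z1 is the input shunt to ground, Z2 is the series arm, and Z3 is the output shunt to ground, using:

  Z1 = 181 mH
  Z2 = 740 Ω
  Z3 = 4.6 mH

Step 1 — Angular frequency: ω = 2π·f = 2π·2790 = 1.753e+04 rad/s.
Step 2 — Component impedances:
  Z1: Z = jωL = j·1.753e+04·0.181 = 0 + j3173 Ω
  Z2: Z = R = 740 Ω
  Z3: Z = jωL = j·1.753e+04·0.0046 = 0 + j80.64 Ω
Step 3 — With open output, the series arm Z2 and the output shunt Z3 appear in series to ground: Z2 + Z3 = 740 + j80.64 Ω.
Step 4 — Parallel with input shunt Z1: Z_in = Z1 || (Z2 + Z3) = 669.2 + j230.8 Ω = 707.9∠19.0° Ω.

Z = 669.2 + j230.8 Ω = 707.9∠19.0° Ω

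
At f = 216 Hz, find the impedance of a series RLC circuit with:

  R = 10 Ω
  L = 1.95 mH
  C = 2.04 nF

Step 1 — Angular frequency: ω = 2π·f = 2π·216 = 1357 rad/s.
Step 2 — Component impedances:
  R: Z = R = 10 Ω
  L: Z = jωL = j·1357·0.00195 = 0 + j2.646 Ω
  C: Z = 1/(jωC) = -j/(ω·C) = 0 - j3.612e+05 Ω
Step 3 — Series combination: Z_total = R + L + C = 10 - j3.612e+05 Ω = 3.612e+05∠-90.0° Ω.

Z = 10 - j3.612e+05 Ω = 3.612e+05∠-90.0° Ω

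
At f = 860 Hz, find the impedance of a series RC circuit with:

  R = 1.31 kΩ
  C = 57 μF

Step 1 — Angular frequency: ω = 2π·f = 2π·860 = 5404 rad/s.
Step 2 — Component impedances:
  R: Z = R = 1310 Ω
  C: Z = 1/(jωC) = -j/(ω·C) = 0 - j3.247 Ω
Step 3 — Series combination: Z_total = R + C = 1310 - j3.247 Ω = 1310∠-0.1° Ω.

Z = 1310 - j3.247 Ω = 1310∠-0.1° Ω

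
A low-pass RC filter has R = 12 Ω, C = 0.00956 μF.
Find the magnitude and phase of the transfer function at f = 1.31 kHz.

Step 1 — Angular frequency: ω = 2π·1310 = 8231 rad/s.
Step 2 — Transfer function: H(jω) = 1/(1 + jωRC).
Step 3 — Denominator: 1 + jωRC = 1 + j·8231·12·9.56e-09 = 1 + j0.0009443.
Step 4 — H = 1 - j0.0009443.
Step 5 — Magnitude: |H| = 1 (-0.0 dB); phase: φ = -0.1°.

|H| = 1 (-0.0 dB), φ = -0.1°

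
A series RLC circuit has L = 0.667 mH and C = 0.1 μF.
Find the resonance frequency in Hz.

Step 1 — Resonance condition Im(Z)=0 gives ω₀ = 1/√(LC).
Step 2 — ω₀ = 1/√(0.000667·1e-07) = 1.224e+05 rad/s.
Step 3 — f₀ = ω₀/(2π) = 1.949e+04 Hz.

f₀ = 1.949e+04 Hz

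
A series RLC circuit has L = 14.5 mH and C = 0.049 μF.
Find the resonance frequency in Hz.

Step 1 — Resonance condition Im(Z)=0 gives ω₀ = 1/√(LC).
Step 2 — ω₀ = 1/√(0.0145·4.9e-08) = 3.752e+04 rad/s.
Step 3 — f₀ = ω₀/(2π) = 5971 Hz.

f₀ = 5971 Hz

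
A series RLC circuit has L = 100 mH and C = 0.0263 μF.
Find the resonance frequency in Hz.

Step 1 — Resonance condition Im(Z)=0 gives ω₀ = 1/√(LC).
Step 2 — ω₀ = 1/√(0.1·2.63e-08) = 1.95e+04 rad/s.
Step 3 — f₀ = ω₀/(2π) = 3103 Hz.

f₀ = 3103 Hz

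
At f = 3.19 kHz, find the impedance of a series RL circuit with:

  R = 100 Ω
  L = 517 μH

Step 1 — Angular frequency: ω = 2π·f = 2π·3190 = 2.004e+04 rad/s.
Step 2 — Component impedances:
  R: Z = R = 100 Ω
  L: Z = jωL = j·2.004e+04·0.000517 = 0 + j10.36 Ω
Step 3 — Series combination: Z_total = R + L = 100 + j10.36 Ω = 100.5∠5.9° Ω.

Z = 100 + j10.36 Ω = 100.5∠5.9° Ω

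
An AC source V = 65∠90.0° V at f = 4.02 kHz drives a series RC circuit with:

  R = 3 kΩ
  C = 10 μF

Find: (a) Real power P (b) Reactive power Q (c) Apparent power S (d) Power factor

Step 1 — Angular frequency: ω = 2π·f = 2π·4020 = 2.526e+04 rad/s.
Step 2 — Component impedances:
  R: Z = R = 3000 Ω
  C: Z = 1/(jωC) = -j/(ω·C) = 0 - j3.959 Ω
Step 3 — Series combination: Z_total = R + C = 3000 - j3.959 Ω = 3000∠-0.1° Ω.
Step 4 — Source phasor: V = 65∠90.0° V = 0 + j65 V.
Step 5 — Current: I = V / Z = -2.859e-05 + j0.02167 A = 0.02167∠90.1° A.
Step 6 — Complex power: S = V·I* = 1.408 - j0.001859 VA.
Step 7 — Real power: P = Re(S) = 1.408 W.
Step 8 — Reactive power: Q = Im(S) = -0.001859 VAR.
Step 9 — Apparent power: |S| = 1.408 VA.
Step 10 — Power factor: PF = P/|S| = 1 (leading).

(a) P = 1.408 W  (b) Q = -0.001859 VAR  (c) S = 1.408 VA  (d) PF = 1 (leading)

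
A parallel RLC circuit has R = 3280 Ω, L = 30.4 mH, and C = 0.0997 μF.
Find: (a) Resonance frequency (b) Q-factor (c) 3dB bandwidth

Step 1 — Resonance: ω₀ = 1/√(LC) = 1/√(0.0304·9.97e-08) = 1.816e+04 rad/s.
Step 2 — f₀ = ω₀/(2π) = 2891 Hz.
Step 3 — Parallel Q: Q = R/(ω₀L) = 3280/(1.816e+04·0.0304) = 5.94.
Step 4 — Bandwidth: Δω = ω₀/Q = 3058 rad/s; BW = Δω/(2π) = 486.7 Hz.

(a) f₀ = 2891 Hz  (b) Q = 5.94  (c) BW = 486.7 Hz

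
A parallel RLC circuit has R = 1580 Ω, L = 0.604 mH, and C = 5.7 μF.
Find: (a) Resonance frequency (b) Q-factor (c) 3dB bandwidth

Step 1 — Resonance: ω₀ = 1/√(LC) = 1/√(0.000604·5.7e-06) = 1.704e+04 rad/s.
Step 2 — f₀ = ω₀/(2π) = 2712 Hz.
Step 3 — Parallel Q: Q = R/(ω₀L) = 1580/(1.704e+04·0.000604) = 153.5.
Step 4 — Bandwidth: Δω = ω₀/Q = 111 rad/s; BW = Δω/(2π) = 17.67 Hz.

(a) f₀ = 2712 Hz  (b) Q = 153.5  (c) BW = 17.67 Hz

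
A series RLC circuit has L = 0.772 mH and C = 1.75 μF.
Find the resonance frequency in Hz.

Step 1 — Resonance condition Im(Z)=0 gives ω₀ = 1/√(LC).
Step 2 — ω₀ = 1/√(0.000772·1.75e-06) = 2.721e+04 rad/s.
Step 3 — f₀ = ω₀/(2π) = 4330 Hz.

f₀ = 4330 Hz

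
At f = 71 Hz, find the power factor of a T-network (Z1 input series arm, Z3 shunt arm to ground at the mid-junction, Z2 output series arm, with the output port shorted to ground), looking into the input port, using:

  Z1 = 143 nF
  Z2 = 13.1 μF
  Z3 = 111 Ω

Step 1 — Angular frequency: ω = 2π·f = 2π·71 = 446.1 rad/s.
Step 2 — Component impedances:
  Z1: Z = 1/(jωC) = -j/(ω·C) = 0 - j1.568e+04 Ω
  Z2: Z = 1/(jωC) = -j/(ω·C) = 0 - j171.1 Ω
  Z3: Z = R = 111 Ω
Step 3 — With the output port shorted to ground, the output series arm Z2 runs from the junction to ground; the shunt arm Z3 also runs from the junction to ground. They appear in parallel: Z3 || Z2 = 78.13 - j50.68 Ω.
Step 4 — Series with input arm Z1: Z_in = Z1 + (Z3 || Z2) = 78.13 - j1.573e+04 Ω = 1.573e+04∠-89.7° Ω.
Step 5 — Power factor: PF = cos(φ) = Re(Z)/|Z| = 78.126/15727 = 0.004968.
Step 6 — Type: Im(Z) = -1.573e+04 ⇒ leading (phase φ = -89.7°).

PF = 0.004968 (leading, φ = -89.7°)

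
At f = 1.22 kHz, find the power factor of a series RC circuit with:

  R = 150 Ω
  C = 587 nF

Step 1 — Angular frequency: ω = 2π·f = 2π·1220 = 7665 rad/s.
Step 2 — Component impedances:
  R: Z = R = 150 Ω
  C: Z = 1/(jωC) = -j/(ω·C) = 0 - j222.2 Ω
Step 3 — Series combination: Z_total = R + C = 150 - j222.2 Ω = 268.1∠-56.0° Ω.
Step 4 — Power factor: PF = cos(φ) = Re(Z)/|Z| = 150/268.124 = 0.5594.
Step 5 — Type: Im(Z) = -222.2 ⇒ leading (phase φ = -56.0°).

PF = 0.5594 (leading, φ = -56.0°)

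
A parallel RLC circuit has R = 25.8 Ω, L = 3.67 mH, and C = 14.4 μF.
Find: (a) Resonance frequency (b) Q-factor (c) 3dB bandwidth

Step 1 — Resonance: ω₀ = 1/√(LC) = 1/√(0.00367·1.44e-05) = 4350 rad/s.
Step 2 — f₀ = ω₀/(2π) = 692.3 Hz.
Step 3 — Parallel Q: Q = R/(ω₀L) = 25.8/(4350·0.00367) = 1.616.
Step 4 — Bandwidth: Δω = ω₀/Q = 2692 rad/s; BW = Δω/(2π) = 428.4 Hz.

(a) f₀ = 692.3 Hz  (b) Q = 1.616  (c) BW = 428.4 Hz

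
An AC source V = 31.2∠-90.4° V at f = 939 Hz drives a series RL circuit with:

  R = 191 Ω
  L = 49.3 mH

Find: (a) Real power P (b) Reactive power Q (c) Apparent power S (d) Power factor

Step 1 — Angular frequency: ω = 2π·f = 2π·939 = 5900 rad/s.
Step 2 — Component impedances:
  R: Z = R = 191 Ω
  L: Z = jωL = j·5900·0.0493 = 0 + j290.9 Ω
Step 3 — Series combination: Z_total = R + L = 191 + j290.9 Ω = 348∠56.7° Ω.
Step 4 — Source phasor: V = 31.2∠-90.4° V = -0.2178 - j31.2 V.
Step 5 — Current: I = V / Z = -0.07529 - j0.04869 A = 0.08966∠-147.1° A.
Step 6 — Complex power: S = V·I* = 1.536 + j2.338 VA.
Step 7 — Real power: P = Re(S) = 1.536 W.
Step 8 — Reactive power: Q = Im(S) = 2.338 VAR.
Step 9 — Apparent power: |S| = 2.797 VA.
Step 10 — Power factor: PF = P/|S| = 0.5489 (lagging).

(a) P = 1.536 W  (b) Q = 2.338 VAR  (c) S = 2.797 VA  (d) PF = 0.5489 (lagging)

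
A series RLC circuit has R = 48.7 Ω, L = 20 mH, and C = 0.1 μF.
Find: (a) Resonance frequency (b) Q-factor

Step 1 — Resonance condition Im(Z)=0 gives ω₀ = 1/√(LC).
Step 2 — ω₀ = 1/√(0.02·1e-07) = 2.236e+04 rad/s.
Step 3 — f₀ = ω₀/(2π) = 3559 Hz.
Step 4 — Series Q: Q = ω₀L/R = 2.236e+04·0.02/48.7 = 9.183.

(a) f₀ = 3559 Hz  (b) Q = 9.183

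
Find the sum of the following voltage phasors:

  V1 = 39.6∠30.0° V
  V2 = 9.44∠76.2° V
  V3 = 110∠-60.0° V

Step 1 — Convert each phasor to rectangular form:
  V1 = 39.6·(cos(30.0°) + j·sin(30.0°)) = 34.29 + j19.8 V
  V2 = 9.44·(cos(76.2°) + j·sin(76.2°)) = 2.252 + j9.168 V
  V3 = 110·(cos(-60.0°) + j·sin(-60.0°)) = 55 - j95.26 V
Step 2 — Sum components: V_total = 91.55 - j66.3 V.
Step 3 — Convert to polar: |V_total| = 113 V, ∠V_total = -35.9°.

V_total = 113∠-35.9° V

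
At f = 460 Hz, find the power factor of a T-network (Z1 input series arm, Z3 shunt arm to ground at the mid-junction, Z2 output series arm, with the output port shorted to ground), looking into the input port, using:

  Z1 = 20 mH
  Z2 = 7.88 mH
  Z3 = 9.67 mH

Step 1 — Angular frequency: ω = 2π·f = 2π·460 = 2890 rad/s.
Step 2 — Component impedances:
  Z1: Z = jωL = j·2890·0.02 = 0 + j57.81 Ω
  Z2: Z = jωL = j·2890·0.00788 = 0 + j22.78 Ω
  Z3: Z = jωL = j·2890·0.00967 = 0 + j27.95 Ω
Step 3 — With the output port shorted to ground, the output series arm Z2 runs from the junction to ground; the shunt arm Z3 also runs from the junction to ground. They appear in parallel: Z3 || Z2 = 0 + j12.55 Ω.
Step 4 — Series with input arm Z1: Z_in = Z1 + (Z3 || Z2) = 0 + j70.35 Ω = 70.35∠90.0° Ω.
Step 5 — Power factor: PF = cos(φ) = Re(Z)/|Z| = 0/70.35 = 0.
Step 6 — Type: Im(Z) = 70.35 ⇒ lagging (phase φ = 90.0°).

PF = 0 (lagging, φ = 90.0°)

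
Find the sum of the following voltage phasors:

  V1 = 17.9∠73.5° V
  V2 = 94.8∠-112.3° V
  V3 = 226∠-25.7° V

Step 1 — Convert each phasor to rectangular form:
  V1 = 17.9·(cos(73.5°) + j·sin(73.5°)) = 5.084 + j17.16 V
  V2 = 94.8·(cos(-112.3°) + j·sin(-112.3°)) = -35.97 - j87.71 V
  V3 = 226·(cos(-25.7°) + j·sin(-25.7°)) = 203.6 - j98.01 V
Step 2 — Sum components: V_total = 172.8 - j168.6 V.
Step 3 — Convert to polar: |V_total| = 241.4 V, ∠V_total = -44.3°.

V_total = 241.4∠-44.3° V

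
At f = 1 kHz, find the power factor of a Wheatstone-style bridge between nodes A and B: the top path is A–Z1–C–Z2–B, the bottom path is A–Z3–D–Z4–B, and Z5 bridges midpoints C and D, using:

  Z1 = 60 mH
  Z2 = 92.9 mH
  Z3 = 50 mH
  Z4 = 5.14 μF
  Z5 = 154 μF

Step 1 — Angular frequency: ω = 2π·f = 2π·1000 = 6283 rad/s.
Step 2 — Component impedances:
  Z1: Z = jωL = j·6283·0.06 = 0 + j377 Ω
  Z2: Z = jωL = j·6283·0.0929 = 0 + j583.7 Ω
  Z3: Z = jωL = j·6283·0.05 = 0 + j314.2 Ω
  Z4: Z = 1/(jωC) = -j/(ω·C) = 0 - j30.96 Ω
  Z5: Z = 1/(jωC) = -j/(ω·C) = 0 - j1.033 Ω
Step 3 — Bridge requires nodal analysis (the Z5 bridge couples midpoints C and D, so the two paths cannot be reduced to a simple series/parallel combination). Setting node B to ground and injecting 1 A at node A, the 3-node admittance system at A, C, D solves to V_A = Z_AB = 0 + j138.4 Ω = 138.4∠90.0° Ω.
Step 4 — Power factor: PF = cos(φ) = Re(Z)/|Z| = 0/138.4 = 0.
Step 5 — Type: Im(Z) = 138.4 ⇒ lagging (phase φ = 90.0°).

PF = 0 (lagging, φ = 90.0°)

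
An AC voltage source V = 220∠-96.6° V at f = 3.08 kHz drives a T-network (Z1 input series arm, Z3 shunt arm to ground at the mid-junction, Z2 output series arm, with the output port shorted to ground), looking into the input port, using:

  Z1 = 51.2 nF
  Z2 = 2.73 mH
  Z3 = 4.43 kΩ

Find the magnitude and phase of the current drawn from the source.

Step 1 — Angular frequency: ω = 2π·f = 2π·3080 = 1.935e+04 rad/s.
Step 2 — Component impedances:
  Z1: Z = 1/(jωC) = -j/(ω·C) = 0 - j1009 Ω
  Z2: Z = jωL = j·1.935e+04·0.00273 = 0 + j52.83 Ω
  Z3: Z = R = 4430 Ω
Step 3 — With the output port shorted to ground, the output series arm Z2 runs from the junction to ground; the shunt arm Z3 also runs from the junction to ground. They appear in parallel: Z3 || Z2 = 0.63 + j52.82 Ω.
Step 4 — Series with input arm Z1: Z_in = Z1 + (Z3 || Z2) = 0.63 - j956.4 Ω = 956.4∠-90.0° Ω.
Step 5 — Source phasor: V = 220∠-96.6° V = -25.29 - j218.5 V.
Step 6 — Ohm's law: I = V / Z_total = (-25.29 - j218.5) / (0.63 - j956.4) = 0.2285 - j0.02659 A.
Step 7 — Convert to polar: |I| = 0.23 A, ∠I = -6.6°.

I = 0.23∠-6.6° A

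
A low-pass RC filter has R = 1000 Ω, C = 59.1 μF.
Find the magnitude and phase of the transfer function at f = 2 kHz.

Step 1 — Angular frequency: ω = 2π·2000 = 1.257e+04 rad/s.
Step 2 — Transfer function: H(jω) = 1/(1 + jωRC).
Step 3 — Denominator: 1 + jωRC = 1 + j·1.257e+04·1000·5.91e-05 = 1 + j742.7.
Step 4 — H = 1.813e-06 - j0.001346.
Step 5 — Magnitude: |H| = 0.001346 (-57.4 dB); phase: φ = -89.9°.

|H| = 0.001346 (-57.4 dB), φ = -89.9°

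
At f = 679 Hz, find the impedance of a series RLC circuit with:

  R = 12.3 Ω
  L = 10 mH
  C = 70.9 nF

Step 1 — Angular frequency: ω = 2π·f = 2π·679 = 4266 rad/s.
Step 2 — Component impedances:
  R: Z = R = 12.3 Ω
  L: Z = jωL = j·4266·0.01 = 0 + j42.66 Ω
  C: Z = 1/(jωC) = -j/(ω·C) = 0 - j3306 Ω
Step 3 — Series combination: Z_total = R + L + C = 12.3 - j3263 Ω = 3263∠-89.8° Ω.

Z = 12.3 - j3263 Ω = 3263∠-89.8° Ω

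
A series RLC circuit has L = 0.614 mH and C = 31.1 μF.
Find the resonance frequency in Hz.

Step 1 — Resonance condition Im(Z)=0 gives ω₀ = 1/√(LC).
Step 2 — ω₀ = 1/√(0.000614·3.11e-05) = 7237 rad/s.
Step 3 — f₀ = ω₀/(2π) = 1152 Hz.

f₀ = 1152 Hz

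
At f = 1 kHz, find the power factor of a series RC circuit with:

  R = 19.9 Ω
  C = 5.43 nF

Step 1 — Angular frequency: ω = 2π·f = 2π·1000 = 6283 rad/s.
Step 2 — Component impedances:
  R: Z = R = 19.9 Ω
  C: Z = 1/(jωC) = -j/(ω·C) = 0 - j2.931e+04 Ω
Step 3 — Series combination: Z_total = R + C = 19.9 - j2.931e+04 Ω = 2.931e+04∠-90.0° Ω.
Step 4 — Power factor: PF = cos(φ) = Re(Z)/|Z| = 19.9/2.931e+04 = 0.0006789.
Step 5 — Type: Im(Z) = -2.931e+04 ⇒ leading (phase φ = -90.0°).

PF = 0.0006789 (leading, φ = -90.0°)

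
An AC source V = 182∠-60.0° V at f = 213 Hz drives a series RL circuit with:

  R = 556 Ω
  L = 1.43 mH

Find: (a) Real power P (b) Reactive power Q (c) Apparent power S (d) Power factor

Step 1 — Angular frequency: ω = 2π·f = 2π·213 = 1338 rad/s.
Step 2 — Component impedances:
  R: Z = R = 556 Ω
  L: Z = jωL = j·1338·0.00143 = 0 + j1.914 Ω
Step 3 — Series combination: Z_total = R + L = 556 + j1.914 Ω = 556∠0.2° Ω.
Step 4 — Source phasor: V = 182∠-60.0° V = 91 - j157.6 V.
Step 5 — Current: I = V / Z = 0.1627 - j0.284 A = 0.3273∠-60.2° A.
Step 6 — Complex power: S = V·I* = 59.57 + j0.2051 VA.
Step 7 — Real power: P = Re(S) = 59.57 W.
Step 8 — Reactive power: Q = Im(S) = 0.2051 VAR.
Step 9 — Apparent power: |S| = 59.58 VA.
Step 10 — Power factor: PF = P/|S| = 1 (lagging).

(a) P = 59.57 W  (b) Q = 0.2051 VAR  (c) S = 59.58 VA  (d) PF = 1 (lagging)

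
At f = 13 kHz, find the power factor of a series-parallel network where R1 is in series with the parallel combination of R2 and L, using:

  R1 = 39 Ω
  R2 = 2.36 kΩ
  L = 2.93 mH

Step 1 — Angular frequency: ω = 2π·f = 2π·1.3e+04 = 8.168e+04 rad/s.
Step 2 — Component impedances:
  R1: Z = R = 39 Ω
  R2: Z = R = 2360 Ω
  L: Z = jωL = j·8.168e+04·0.00293 = 0 + j239.3 Ω
Step 3 — Parallel branch: R2 || L = 1/(1/R2 + 1/L) = 24.02 + j236.9 Ω.
Step 4 — Series with R1: Z_total = R1 + (R2 || L) = 63.02 + j236.9 Ω = 245.1∠75.1° Ω.
Step 5 — Power factor: PF = cos(φ) = Re(Z)/|Z| = 63.02/245.1 = 0.2571.
Step 6 — Type: Im(Z) = 236.9 ⇒ lagging (phase φ = 75.1°).

PF = 0.2571 (lagging, φ = 75.1°)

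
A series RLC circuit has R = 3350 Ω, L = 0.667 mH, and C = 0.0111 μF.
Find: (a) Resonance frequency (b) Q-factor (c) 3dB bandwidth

Step 1 — Resonance condition Im(Z)=0 gives ω₀ = 1/√(LC).
Step 2 — ω₀ = 1/√(0.000667·1.11e-08) = 3.675e+05 rad/s.
Step 3 — f₀ = ω₀/(2π) = 5.849e+04 Hz.
Step 4 — Series Q: Q = ω₀L/R = 3.675e+05·0.000667/3350 = 0.07317.
Step 5 — 3dB bandwidth: Δω = ω₀/Q = 5.022e+06 rad/s; BW = Δω/(2π) = 7.994e+05 Hz.

(a) f₀ = 5.849e+04 Hz  (b) Q = 0.07317  (c) BW = 7.994e+05 Hz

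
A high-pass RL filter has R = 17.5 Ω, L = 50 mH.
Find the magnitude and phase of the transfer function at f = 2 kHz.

Step 1 — Angular frequency: ω = 2π·2000 = 1.257e+04 rad/s.
Step 2 — Transfer function: H(jω) = jωL/(R + jωL).
Step 3 — Numerator jωL = j·628.3; denominator R + jωL = 17.5 + j628.3.
Step 4 — H = 0.9992 + j0.02783.
Step 5 — Magnitude: |H| = 0.9996 (-0.0 dB); phase: φ = 1.6°.

|H| = 0.9996 (-0.0 dB), φ = 1.6°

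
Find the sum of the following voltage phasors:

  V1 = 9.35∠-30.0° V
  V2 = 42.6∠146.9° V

Step 1 — Convert each phasor to rectangular form:
  V1 = 9.35·(cos(-30.0°) + j·sin(-30.0°)) = 8.097 - j4.675 V
  V2 = 42.6·(cos(146.9°) + j·sin(146.9°)) = -35.69 + j23.26 V
Step 2 — Sum components: V_total = -27.59 + j18.59 V.
Step 3 — Convert to polar: |V_total| = 33.27 V, ∠V_total = 146.0°.

V_total = 33.27∠146.0° V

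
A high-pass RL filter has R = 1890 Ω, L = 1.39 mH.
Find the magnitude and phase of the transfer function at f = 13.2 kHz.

Step 1 — Angular frequency: ω = 2π·1.32e+04 = 8.294e+04 rad/s.
Step 2 — Transfer function: H(jω) = jωL/(R + jωL).
Step 3 — Numerator jωL = j·115.3; denominator R + jωL = 1890 + j115.3.
Step 4 — H = 0.003707 + j0.06077.
Step 5 — Magnitude: |H| = 0.06088 (-24.3 dB); phase: φ = 86.5°.

|H| = 0.06088 (-24.3 dB), φ = 86.5°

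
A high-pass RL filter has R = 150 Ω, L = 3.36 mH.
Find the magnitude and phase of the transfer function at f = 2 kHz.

Step 1 — Angular frequency: ω = 2π·2000 = 1.257e+04 rad/s.
Step 2 — Transfer function: H(jω) = jωL/(R + jωL).
Step 3 — Numerator jωL = j·42.22; denominator R + jωL = 150 + j42.22.
Step 4 — H = 0.07342 + j0.2608.
Step 5 — Magnitude: |H| = 0.271 (-11.3 dB); phase: φ = 74.3°.

|H| = 0.271 (-11.3 dB), φ = 74.3°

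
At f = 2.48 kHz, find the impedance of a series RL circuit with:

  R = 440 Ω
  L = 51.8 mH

Step 1 — Angular frequency: ω = 2π·f = 2π·2480 = 1.558e+04 rad/s.
Step 2 — Component impedances:
  R: Z = R = 440 Ω
  L: Z = jωL = j·1.558e+04·0.0518 = 0 + j807.2 Ω
Step 3 — Series combination: Z_total = R + L = 440 + j807.2 Ω = 919.3∠61.4° Ω.

Z = 440 + j807.2 Ω = 919.3∠61.4° Ω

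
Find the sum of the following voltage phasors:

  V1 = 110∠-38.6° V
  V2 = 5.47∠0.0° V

Step 1 — Convert each phasor to rectangular form:
  V1 = 110·(cos(-38.6°) + j·sin(-38.6°)) = 85.97 - j68.63 V
  V2 = 5.47·(cos(0.0°) + j·sin(0.0°)) = 5.47 V
Step 2 — Sum components: V_total = 91.44 - j68.63 V.
Step 3 — Convert to polar: |V_total| = 114.3 V, ∠V_total = -36.9°.

V_total = 114.3∠-36.9° V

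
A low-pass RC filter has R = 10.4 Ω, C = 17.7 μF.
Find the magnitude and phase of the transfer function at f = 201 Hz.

Step 1 — Angular frequency: ω = 2π·201 = 1263 rad/s.
Step 2 — Transfer function: H(jω) = 1/(1 + jωRC).
Step 3 — Denominator: 1 + jωRC = 1 + j·1263·10.4·1.77e-05 = 1 + j0.2325.
Step 4 — H = 0.9487 - j0.2206.
Step 5 — Magnitude: |H| = 0.974 (-0.2 dB); phase: φ = -13.1°.

|H| = 0.974 (-0.2 dB), φ = -13.1°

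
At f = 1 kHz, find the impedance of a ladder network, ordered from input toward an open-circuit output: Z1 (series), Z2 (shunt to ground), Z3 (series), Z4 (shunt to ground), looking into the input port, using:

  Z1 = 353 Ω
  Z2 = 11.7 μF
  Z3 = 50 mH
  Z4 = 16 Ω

Step 1 — Angular frequency: ω = 2π·f = 2π·1000 = 6283 rad/s.
Step 2 — Component impedances:
  Z1: Z = R = 353 Ω
  Z2: Z = 1/(jωC) = -j/(ω·C) = 0 - j13.6 Ω
  Z3: Z = jωL = j·6283·0.05 = 0 + j314.2 Ω
  Z4: Z = R = 16 Ω
Step 3 — Ladder network (open output): work backward from the far end, alternating series and parallel combinations. Z_in = 353 - j14.22 Ω = 353.3∠-2.3° Ω.

Z = 353 - j14.22 Ω = 353.3∠-2.3° Ω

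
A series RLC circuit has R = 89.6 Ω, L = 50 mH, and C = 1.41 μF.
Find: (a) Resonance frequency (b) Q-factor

Step 1 — Resonance condition Im(Z)=0 gives ω₀ = 1/√(LC).
Step 2 — ω₀ = 1/√(0.05·1.41e-06) = 3766 rad/s.
Step 3 — f₀ = ω₀/(2π) = 599.4 Hz.
Step 4 — Series Q: Q = ω₀L/R = 3766·0.05/89.6 = 2.102.

(a) f₀ = 599.4 Hz  (b) Q = 2.102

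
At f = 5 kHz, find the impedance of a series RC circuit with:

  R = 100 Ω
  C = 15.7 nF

Step 1 — Angular frequency: ω = 2π·f = 2π·5000 = 3.142e+04 rad/s.
Step 2 — Component impedances:
  R: Z = R = 100 Ω
  C: Z = 1/(jωC) = -j/(ω·C) = 0 - j2027 Ω
Step 3 — Series combination: Z_total = R + C = 100 - j2027 Ω = 2030∠-87.2° Ω.

Z = 100 - j2027 Ω = 2030∠-87.2° Ω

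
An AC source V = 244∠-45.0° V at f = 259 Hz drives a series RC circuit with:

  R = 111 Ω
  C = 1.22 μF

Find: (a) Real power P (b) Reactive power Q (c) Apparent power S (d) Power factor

Step 1 — Angular frequency: ω = 2π·f = 2π·259 = 1627 rad/s.
Step 2 — Component impedances:
  R: Z = R = 111 Ω
  C: Z = 1/(jωC) = -j/(ω·C) = 0 - j503.7 Ω
Step 3 — Series combination: Z_total = R + C = 111 - j503.7 Ω = 515.8∠-77.6° Ω.
Step 4 — Source phasor: V = 244∠-45.0° V = 172.5 - j172.5 V.
Step 5 — Current: I = V / Z = 0.3987 + j0.2547 A = 0.4731∠32.6° A.
Step 6 — Complex power: S = V·I* = 24.84 - j112.7 VA.
Step 7 — Real power: P = Re(S) = 24.84 W.
Step 8 — Reactive power: Q = Im(S) = -112.7 VAR.
Step 9 — Apparent power: |S| = 115.4 VA.
Step 10 — Power factor: PF = P/|S| = 0.2152 (leading).

(a) P = 24.84 W  (b) Q = -112.7 VAR  (c) S = 115.4 VA  (d) PF = 0.2152 (leading)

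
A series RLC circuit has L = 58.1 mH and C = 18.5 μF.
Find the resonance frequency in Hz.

Step 1 — Resonance condition Im(Z)=0 gives ω₀ = 1/√(LC).
Step 2 — ω₀ = 1/√(0.0581·1.85e-05) = 964.6 rad/s.
Step 3 — f₀ = ω₀/(2π) = 153.5 Hz.

f₀ = 153.5 Hz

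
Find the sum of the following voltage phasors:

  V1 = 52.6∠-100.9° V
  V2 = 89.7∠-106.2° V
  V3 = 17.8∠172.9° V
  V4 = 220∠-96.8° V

Step 1 — Convert each phasor to rectangular form:
  V1 = 52.6·(cos(-100.9°) + j·sin(-100.9°)) = -9.946 - j51.65 V
  V2 = 89.7·(cos(-106.2°) + j·sin(-106.2°)) = -25.03 - j86.14 V
  V3 = 17.8·(cos(172.9°) + j·sin(172.9°)) = -17.66 + j2.2 V
  V4 = 220·(cos(-96.8°) + j·sin(-96.8°)) = -26.05 - j218.5 V
Step 2 — Sum components: V_total = -78.68 - j354 V.
Step 3 — Convert to polar: |V_total| = 362.7 V, ∠V_total = -102.5°.

V_total = 362.7∠-102.5° V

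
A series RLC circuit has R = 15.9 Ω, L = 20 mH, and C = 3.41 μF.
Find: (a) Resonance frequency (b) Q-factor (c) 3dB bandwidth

Step 1 — Resonance: ω₀ = 1/√(LC) = 1/√(0.02·3.41e-06) = 3829 rad/s.
Step 2 — f₀ = ω₀/(2π) = 609.4 Hz.
Step 3 — Series Q: Q = ω₀L/R = 3829·0.02/15.9 = 4.817.
Step 4 — Bandwidth: Δω = ω₀/Q = 795 rad/s; BW = Δω/(2π) = 126.5 Hz.

(a) f₀ = 609.4 Hz  (b) Q = 4.817  (c) BW = 126.5 Hz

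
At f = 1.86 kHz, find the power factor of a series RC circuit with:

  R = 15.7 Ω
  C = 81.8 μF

Step 1 — Angular frequency: ω = 2π·f = 2π·1860 = 1.169e+04 rad/s.
Step 2 — Component impedances:
  R: Z = R = 15.7 Ω
  C: Z = 1/(jωC) = -j/(ω·C) = 0 - j1.046 Ω
Step 3 — Series combination: Z_total = R + C = 15.7 - j1.046 Ω = 15.73∠-3.8° Ω.
Step 4 — Power factor: PF = cos(φ) = Re(Z)/|Z| = 15.7/15.735 = 0.9978.
Step 5 — Type: Im(Z) = -1.046 ⇒ leading (phase φ = -3.8°).

PF = 0.9978 (leading, φ = -3.8°)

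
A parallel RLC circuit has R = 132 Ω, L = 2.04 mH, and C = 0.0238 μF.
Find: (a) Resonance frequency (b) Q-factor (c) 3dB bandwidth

Step 1 — Resonance: ω₀ = 1/√(LC) = 1/√(0.00204·2.38e-08) = 1.435e+05 rad/s.
Step 2 — f₀ = ω₀/(2π) = 2.284e+04 Hz.
Step 3 — Parallel Q: Q = R/(ω₀L) = 132/(1.435e+05·0.00204) = 0.4509.
Step 4 — Bandwidth: Δω = ω₀/Q = 3.183e+05 rad/s; BW = Δω/(2π) = 5.066e+04 Hz.

(a) f₀ = 2.284e+04 Hz  (b) Q = 0.4509  (c) BW = 5.066e+04 Hz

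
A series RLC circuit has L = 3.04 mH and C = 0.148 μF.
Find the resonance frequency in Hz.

Step 1 — Resonance condition Im(Z)=0 gives ω₀ = 1/√(LC).
Step 2 — ω₀ = 1/√(0.00304·1.48e-07) = 4.714e+04 rad/s.
Step 3 — f₀ = ω₀/(2π) = 7503 Hz.

f₀ = 7503 Hz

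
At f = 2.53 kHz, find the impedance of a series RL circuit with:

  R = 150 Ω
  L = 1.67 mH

Step 1 — Angular frequency: ω = 2π·f = 2π·2530 = 1.59e+04 rad/s.
Step 2 — Component impedances:
  R: Z = R = 150 Ω
  L: Z = jωL = j·1.59e+04·0.00167 = 0 + j26.55 Ω
Step 3 — Series combination: Z_total = R + L = 150 + j26.55 Ω = 152.3∠10.0° Ω.

Z = 150 + j26.55 Ω = 152.3∠10.0° Ω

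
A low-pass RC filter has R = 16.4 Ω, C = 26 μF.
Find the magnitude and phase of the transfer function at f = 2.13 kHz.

Step 1 — Angular frequency: ω = 2π·2130 = 1.338e+04 rad/s.
Step 2 — Transfer function: H(jω) = 1/(1 + jωRC).
Step 3 — Denominator: 1 + jωRC = 1 + j·1.338e+04·16.4·2.6e-05 = 1 + j5.707.
Step 4 — H = 0.02979 - j0.17.
Step 5 — Magnitude: |H| = 0.1726 (-15.3 dB); phase: φ = -80.1°.

|H| = 0.1726 (-15.3 dB), φ = -80.1°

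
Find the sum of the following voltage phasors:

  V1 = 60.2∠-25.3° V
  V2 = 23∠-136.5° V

Step 1 — Convert each phasor to rectangular form:
  V1 = 60.2·(cos(-25.3°) + j·sin(-25.3°)) = 54.43 - j25.73 V
  V2 = 23·(cos(-136.5°) + j·sin(-136.5°)) = -16.68 - j15.83 V
Step 2 — Sum components: V_total = 37.74 - j41.56 V.
Step 3 — Convert to polar: |V_total| = 56.14 V, ∠V_total = -47.8°.

V_total = 56.14∠-47.8° V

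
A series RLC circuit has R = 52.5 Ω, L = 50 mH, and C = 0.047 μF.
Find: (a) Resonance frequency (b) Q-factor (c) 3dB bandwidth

Step 1 — Resonance: ω₀ = 1/√(LC) = 1/√(0.05·4.7e-08) = 2.063e+04 rad/s.
Step 2 — f₀ = ω₀/(2π) = 3283 Hz.
Step 3 — Series Q: Q = ω₀L/R = 2.063e+04·0.05/52.5 = 19.65.
Step 4 — Bandwidth: Δω = ω₀/Q = 1050 rad/s; BW = Δω/(2π) = 167.1 Hz.

(a) f₀ = 3283 Hz  (b) Q = 19.65  (c) BW = 167.1 Hz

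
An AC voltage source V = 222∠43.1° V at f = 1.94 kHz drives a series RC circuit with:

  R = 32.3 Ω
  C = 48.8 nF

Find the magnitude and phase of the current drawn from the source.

Step 1 — Angular frequency: ω = 2π·f = 2π·1940 = 1.219e+04 rad/s.
Step 2 — Component impedances:
  R: Z = R = 32.3 Ω
  C: Z = 1/(jωC) = -j/(ω·C) = 0 - j1681 Ω
Step 3 — Series combination: Z_total = R + C = 32.3 - j1681 Ω = 1681∠-88.9° Ω.
Step 4 — Source phasor: V = 222∠43.1° V = 162.1 + j151.7 V.
Step 5 — Ohm's law: I = V / Z_total = (162.1 + j151.7) / (32.3 - j1681) = -0.08834 + j0.09812 A.
Step 6 — Convert to polar: |I| = 0.132 A, ∠I = 132.0°.

I = 0.132∠132.0° A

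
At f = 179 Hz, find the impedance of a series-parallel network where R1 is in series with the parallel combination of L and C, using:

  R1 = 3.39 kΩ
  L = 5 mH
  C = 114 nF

Step 1 — Angular frequency: ω = 2π·f = 2π·179 = 1125 rad/s.
Step 2 — Component impedances:
  R1: Z = R = 3390 Ω
  L: Z = jωL = j·1125·0.005 = 0 + j5.623 Ω
  C: Z = 1/(jωC) = -j/(ω·C) = 0 - j7799 Ω
Step 3 — Parallel branch: L || C = 1/(1/L + 1/C) = 0 + j5.628 Ω.
Step 4 — Series with R1: Z_total = R1 + (L || C) = 3390 + j5.628 Ω = 3390∠0.1° Ω.

Z = 3390 + j5.628 Ω = 3390∠0.1° Ω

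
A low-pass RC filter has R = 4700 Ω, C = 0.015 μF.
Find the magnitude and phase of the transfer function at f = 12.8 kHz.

Step 1 — Angular frequency: ω = 2π·1.28e+04 = 8.042e+04 rad/s.
Step 2 — Transfer function: H(jω) = 1/(1 + jωRC).
Step 3 — Denominator: 1 + jωRC = 1 + j·8.042e+04·4700·1.5e-08 = 1 + j5.67.
Step 4 — H = 0.03017 - j0.171.
Step 5 — Magnitude: |H| = 0.1737 (-15.2 dB); phase: φ = -80.0°.

|H| = 0.1737 (-15.2 dB), φ = -80.0°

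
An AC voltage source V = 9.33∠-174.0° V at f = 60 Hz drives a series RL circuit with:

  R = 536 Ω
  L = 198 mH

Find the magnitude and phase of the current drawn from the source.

Step 1 — Angular frequency: ω = 2π·f = 2π·60 = 377 rad/s.
Step 2 — Component impedances:
  R: Z = R = 536 Ω
  L: Z = jωL = j·377·0.198 = 0 + j74.64 Ω
Step 3 — Series combination: Z_total = R + L = 536 + j74.64 Ω = 541.2∠7.9° Ω.
Step 4 — Source phasor: V = 9.33∠-174.0° V = -9.279 - j0.9753 V.
Step 5 — Ohm's law: I = V / Z_total = (-9.279 - j0.9753) / (536 + j74.64) = -0.01723 + j0.0005801 A.
Step 6 — Convert to polar: |I| = 0.01724 A, ∠I = 178.1°.

I = 0.01724∠178.1° A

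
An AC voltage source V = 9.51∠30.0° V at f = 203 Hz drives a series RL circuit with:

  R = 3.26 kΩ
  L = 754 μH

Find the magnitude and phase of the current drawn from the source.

Step 1 — Angular frequency: ω = 2π·f = 2π·203 = 1275 rad/s.
Step 2 — Component impedances:
  R: Z = R = 3260 Ω
  L: Z = jωL = j·1275·0.000754 = 0 + j0.9617 Ω
Step 3 — Series combination: Z_total = R + L = 3260 + j0.9617 Ω = 3260∠0.0° Ω.
Step 4 — Source phasor: V = 9.51∠30.0° V = 8.236 + j4.755 V.
Step 5 — Ohm's law: I = V / Z_total = (8.236 + j4.755) / (3260 + j0.9617) = 0.002527 + j0.001458 A.
Step 6 — Convert to polar: |I| = 0.002917 A, ∠I = 30.0°.

I = 0.002917∠30.0° A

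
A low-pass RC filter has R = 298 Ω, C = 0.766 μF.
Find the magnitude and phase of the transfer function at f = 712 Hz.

Step 1 — Angular frequency: ω = 2π·712 = 4474 rad/s.
Step 2 — Transfer function: H(jω) = 1/(1 + jωRC).
Step 3 — Denominator: 1 + jωRC = 1 + j·4474·298·7.66e-07 = 1 + j1.021.
Step 4 — H = 0.4895 - j0.4999.
Step 5 — Magnitude: |H| = 0.6997 (-3.1 dB); phase: φ = -45.6°.

|H| = 0.6997 (-3.1 dB), φ = -45.6°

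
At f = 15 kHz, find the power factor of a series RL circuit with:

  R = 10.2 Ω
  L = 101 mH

Step 1 — Angular frequency: ω = 2π·f = 2π·1.5e+04 = 9.425e+04 rad/s.
Step 2 — Component impedances:
  R: Z = R = 10.2 Ω
  L: Z = jωL = j·9.425e+04·0.101 = 0 + j9519 Ω
Step 3 — Series combination: Z_total = R + L = 10.2 + j9519 Ω = 9519∠89.9° Ω.
Step 4 — Power factor: PF = cos(φ) = Re(Z)/|Z| = 10.2/9519 = 0.001072.
Step 5 — Type: Im(Z) = 9519 ⇒ lagging (phase φ = 89.9°).

PF = 0.001072 (lagging, φ = 89.9°)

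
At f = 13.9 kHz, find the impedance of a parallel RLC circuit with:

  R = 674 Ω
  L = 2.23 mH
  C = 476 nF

Step 1 — Angular frequency: ω = 2π·f = 2π·1.39e+04 = 8.734e+04 rad/s.
Step 2 — Component impedances:
  R: Z = R = 674 Ω
  L: Z = jωL = j·8.734e+04·0.00223 = 0 + j194.8 Ω
  C: Z = 1/(jωC) = -j/(ω·C) = 0 - j24.05 Ω
Step 3 — Parallel combination: 1/Z_total = 1/R + 1/L + 1/C; Z_total = 1.116 - j27.4 Ω = 27.42∠-87.7° Ω.

Z = 1.116 - j27.4 Ω = 27.42∠-87.7° Ω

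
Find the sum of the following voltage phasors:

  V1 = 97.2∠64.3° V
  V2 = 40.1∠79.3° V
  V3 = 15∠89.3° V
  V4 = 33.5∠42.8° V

Step 1 — Convert each phasor to rectangular form:
  V1 = 97.2·(cos(64.3°) + j·sin(64.3°)) = 42.15 + j87.58 V
  V2 = 40.1·(cos(79.3°) + j·sin(79.3°)) = 7.445 + j39.4 V
  V3 = 15·(cos(89.3°) + j·sin(89.3°)) = 0.1833 + j15 V
  V4 = 33.5·(cos(42.8°) + j·sin(42.8°)) = 24.58 + j22.76 V
Step 2 — Sum components: V_total = 74.36 + j164.7 V.
Step 3 — Convert to polar: |V_total| = 180.8 V, ∠V_total = 65.7°.

V_total = 180.8∠65.7° V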